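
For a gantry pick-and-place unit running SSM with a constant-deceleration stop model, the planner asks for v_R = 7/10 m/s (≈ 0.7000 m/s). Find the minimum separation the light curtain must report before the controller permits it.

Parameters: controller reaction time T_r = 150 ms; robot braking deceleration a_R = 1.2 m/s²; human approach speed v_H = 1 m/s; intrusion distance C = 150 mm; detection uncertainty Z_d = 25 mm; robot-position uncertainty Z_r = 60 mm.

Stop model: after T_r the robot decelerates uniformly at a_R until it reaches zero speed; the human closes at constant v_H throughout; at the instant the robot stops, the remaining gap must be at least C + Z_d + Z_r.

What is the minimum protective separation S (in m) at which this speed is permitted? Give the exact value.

stop time T_s = (7/10)/(6/5) = 0.5833 s
robot in T_r: 0.7000·0.1500 = 0.1050 m
braking distance = 0.7000²/(2·1.2000) = 0.2042 m
human closes 1.0000·0.7333 = 0.7333 m
margins: 0.1500+0.0250+0.0600 = 0.2350 m
S_min ≈ 0.1050+0.2042+0.7333+0.2350  ⇒  S_min = 511/400 m

S_min = 511/400 m = 1.2775 m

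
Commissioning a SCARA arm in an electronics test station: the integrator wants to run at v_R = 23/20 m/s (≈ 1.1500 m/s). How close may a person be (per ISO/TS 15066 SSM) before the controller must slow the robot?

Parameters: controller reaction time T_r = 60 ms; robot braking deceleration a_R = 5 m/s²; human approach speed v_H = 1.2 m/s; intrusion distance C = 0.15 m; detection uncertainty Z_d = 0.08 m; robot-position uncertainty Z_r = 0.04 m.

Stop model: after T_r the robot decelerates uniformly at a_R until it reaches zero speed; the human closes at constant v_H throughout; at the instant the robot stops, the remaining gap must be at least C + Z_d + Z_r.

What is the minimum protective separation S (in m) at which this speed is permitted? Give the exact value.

S_min = 3277/4000 m = 0.8193 m

stop time T_s = (23/20)/5 = 0.2300 s
reaction-phase robot travel = 1.1500·0.0600 = 0.0690 m
robot under decel: 1.1500²/(2·5.0000) = 0.1323 m
human over T_r+T_s: 1.2000·(0.0600+0.2300) = 0.3480 m
C+Z_d+Z_r = 0.1500+0.0800+0.0400 = 0.2700 m
S_min ≈ 0.0690+0.1323+0.3480+0.2700  ⇒  S_min = 3277/4000 m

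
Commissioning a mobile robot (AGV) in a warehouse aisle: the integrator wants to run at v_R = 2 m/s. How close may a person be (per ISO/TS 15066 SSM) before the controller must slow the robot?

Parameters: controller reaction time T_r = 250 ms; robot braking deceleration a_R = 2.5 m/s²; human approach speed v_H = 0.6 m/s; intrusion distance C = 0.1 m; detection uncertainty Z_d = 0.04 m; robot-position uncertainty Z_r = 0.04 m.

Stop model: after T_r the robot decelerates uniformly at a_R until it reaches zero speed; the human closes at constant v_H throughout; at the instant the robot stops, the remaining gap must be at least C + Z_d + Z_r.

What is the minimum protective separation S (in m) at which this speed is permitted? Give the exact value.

S_min = 211/100 m = 2.1100 m

T_s = v_R/a_R = 2/(5/2) = 0.8000 s
reaction-phase robot travel = 2.0000·0.2500 = 0.5000 m
robot under decel: 2.0000²/(2·2.5000) = 0.8000 m
person approaches 0.6000·(0.2500+0.8000) = 0.6300 m
residual clearance needed = 0.1000+0.0400+0.0400 = 0.1800 m
S_min ≈ 0.5000+0.8000+0.6300+0.1800  ⇒  S_min = 211/100 m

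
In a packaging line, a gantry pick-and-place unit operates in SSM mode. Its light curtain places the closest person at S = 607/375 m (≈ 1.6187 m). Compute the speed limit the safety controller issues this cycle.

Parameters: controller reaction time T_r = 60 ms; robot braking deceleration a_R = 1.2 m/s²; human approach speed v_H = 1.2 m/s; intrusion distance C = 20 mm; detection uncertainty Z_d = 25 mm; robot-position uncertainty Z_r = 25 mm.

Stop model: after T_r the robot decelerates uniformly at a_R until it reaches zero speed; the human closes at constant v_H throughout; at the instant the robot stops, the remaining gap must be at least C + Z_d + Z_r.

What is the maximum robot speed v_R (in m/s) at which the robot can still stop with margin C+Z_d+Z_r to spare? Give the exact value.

v_R_max = 1 m/s = 1.0000 m/s

collect terms ⇒ (5/12)·v_R² + (53/50)·v_R + (-443/300) = 0
  disc = (53/50)² − 4·(5/12)·(-443/300) = 20164/5625 ; √disc = 142/75
  v_R = (−(53/50) + 142/75) / (2·(5/12)) = 1 m/s
check:
T_s = v_R/a_R = 1/(6/5) = 0.8333 s
reaction-phase robot travel = 1.0000·0.0600 = 0.0600 m
robot covers 1.0000·0.8333 − ½·1.2000·0.8333² = 0.4167 m while stopping
human over T_r+T_s: 1.2000·(0.0600+0.8333) = 1.0720 m
residual clearance needed = 0.0200+0.0250+0.0250 = 0.0700 m
sum ≈ 0.0600+0.4167+1.0720+0.0700 ≈ 1.6187 m = S ✓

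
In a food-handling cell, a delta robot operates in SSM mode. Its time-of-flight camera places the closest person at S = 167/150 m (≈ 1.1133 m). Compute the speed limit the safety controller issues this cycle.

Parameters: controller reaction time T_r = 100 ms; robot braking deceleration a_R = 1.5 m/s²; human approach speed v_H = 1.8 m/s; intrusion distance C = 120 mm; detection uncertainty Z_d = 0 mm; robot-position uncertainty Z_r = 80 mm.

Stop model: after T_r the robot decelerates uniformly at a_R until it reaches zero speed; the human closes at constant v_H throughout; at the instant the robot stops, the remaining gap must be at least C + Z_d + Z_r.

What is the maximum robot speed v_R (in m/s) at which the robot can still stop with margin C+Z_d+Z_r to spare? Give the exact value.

v_R_max = 1/2 m/s = 0.5000 m/s

quadratic (1/3)·v² + (13/10)·v + (-11/15) = 0
  disc = (13/10)² − 4·(1/3)·(-11/15) = 2401/900 ; √disc = 49/30
  v_R = (−(13/10) + 49/30) / (2·(1/3)) = 1/2 m/s
check:
T_s = v_R/a_R = (1/2)/(3/2) = 0.3333 s
robot in T_r: 0.5000·0.1000 = 0.0500 m
robot covers 0.5000·0.3333 − ½·1.5000·0.3333² = 0.0833 m while stopping
human over T_r+T_s: 1.8000·(0.1000+0.3333) = 0.7800 m
residual clearance needed = 0.1200+0.0000+0.0800 = 0.2000 m
sum ≈ 0.0500+0.0833+0.7800+0.2000 ≈ 1.1133 m = S ✓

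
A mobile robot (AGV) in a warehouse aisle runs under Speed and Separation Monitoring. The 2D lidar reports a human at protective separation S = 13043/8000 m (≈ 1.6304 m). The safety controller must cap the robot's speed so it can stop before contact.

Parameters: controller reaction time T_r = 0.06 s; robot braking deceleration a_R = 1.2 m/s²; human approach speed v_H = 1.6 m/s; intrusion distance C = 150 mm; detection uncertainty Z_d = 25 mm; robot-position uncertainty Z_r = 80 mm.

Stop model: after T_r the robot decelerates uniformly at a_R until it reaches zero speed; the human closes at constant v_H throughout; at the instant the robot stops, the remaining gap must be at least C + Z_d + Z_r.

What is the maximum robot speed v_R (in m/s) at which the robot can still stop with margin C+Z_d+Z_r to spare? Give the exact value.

collect terms ⇒ (5/12)·v_R² + (209/150)·v_R + (-2047/1600) = 0
  disc = (209/150)² − 4·(5/12)·(-2047/1600) = 1466521/360000 ; √disc = 1211/600
  v_R = (−(209/150) + 1211/600) / (2·(5/12)) = 3/4 m/s
check:
T_s = v_R/a_R = (3/4)/(6/5) = 0.6250 s
reaction-phase robot travel = 0.7500·0.0600 = 0.0450 m
robot covers 0.7500·0.6250 − ½·1.2000·0.6250² = 0.2344 m while stopping
person approaches 1.6000·(0.0600+0.6250) = 1.0960 m
margins: 0.1500+0.0250+0.0800 = 0.2550 m
sum ≈ 0.0450+0.2344+1.0960+0.2550 ≈ 1.6304 m = S ✓

v_R_max = 3/4 m/s = 0.7500 m/s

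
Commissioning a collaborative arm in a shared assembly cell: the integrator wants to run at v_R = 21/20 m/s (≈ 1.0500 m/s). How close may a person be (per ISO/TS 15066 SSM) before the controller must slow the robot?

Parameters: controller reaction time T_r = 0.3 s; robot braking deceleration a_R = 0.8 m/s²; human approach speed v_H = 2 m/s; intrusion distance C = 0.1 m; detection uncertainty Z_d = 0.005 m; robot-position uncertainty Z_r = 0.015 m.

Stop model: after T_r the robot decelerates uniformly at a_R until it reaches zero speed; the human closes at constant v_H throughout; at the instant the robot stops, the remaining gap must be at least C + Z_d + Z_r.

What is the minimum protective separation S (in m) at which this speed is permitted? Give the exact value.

S_min = 13917/3200 m = 4.3491 m

T_s = v_R/a_R = (21/20)/(4/5) = 1.3125 s
robot covers v_R·T_r = 1.0500·0.3000 = 0.3150 m before braking
robot covers 1.0500·1.3125 − ½·0.8000·1.3125² = 0.6891 m while stopping
human closes 2.0000·1.6125 = 3.2250 m
residual clearance needed = 0.1000+0.0050+0.0150 = 0.1200 m
S_min ≈ 0.3150+0.6891+3.2250+0.1200  ⇒  S_min = 13917/3200 m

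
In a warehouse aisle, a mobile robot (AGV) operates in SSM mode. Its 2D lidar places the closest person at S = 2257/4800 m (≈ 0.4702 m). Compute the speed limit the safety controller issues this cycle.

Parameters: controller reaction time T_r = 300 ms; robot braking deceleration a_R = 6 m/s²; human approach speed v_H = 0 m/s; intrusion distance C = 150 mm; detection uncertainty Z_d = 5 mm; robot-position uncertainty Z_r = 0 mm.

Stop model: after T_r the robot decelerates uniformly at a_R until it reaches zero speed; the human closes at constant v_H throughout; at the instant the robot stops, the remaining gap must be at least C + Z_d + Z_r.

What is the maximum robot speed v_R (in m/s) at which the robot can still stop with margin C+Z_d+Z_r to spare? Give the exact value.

v_R_max = 17/20 m/s = 0.8500 m/s

quadratic (1/12)·v² + (3/10)·v + (-1513/4800) = 0
  disc = (3/10)² − 4·(1/12)·(-1513/4800) = 2809/14400 ; √disc = 53/120
  v_R = (−(3/10) + 53/120) / (2·(1/12)) = 17/20 m/s
check:
stop time T_s = (17/20)/6 = 0.1417 s
robot covers v_R·T_r = 0.8500·0.3000 = 0.2550 m before braking
robot covers 0.8500·0.1417 − ½·6.0000·0.1417² = 0.0602 m while stopping
person approaches 0.0000·(0.3000+0.1417) = 0.0000 m
residual clearance needed = 0.1500+0.0050+0.0000 = 0.1550 m
sum ≈ 0.2550+0.0602+0.0000+0.1550 ≈ 0.4702 m = S ✓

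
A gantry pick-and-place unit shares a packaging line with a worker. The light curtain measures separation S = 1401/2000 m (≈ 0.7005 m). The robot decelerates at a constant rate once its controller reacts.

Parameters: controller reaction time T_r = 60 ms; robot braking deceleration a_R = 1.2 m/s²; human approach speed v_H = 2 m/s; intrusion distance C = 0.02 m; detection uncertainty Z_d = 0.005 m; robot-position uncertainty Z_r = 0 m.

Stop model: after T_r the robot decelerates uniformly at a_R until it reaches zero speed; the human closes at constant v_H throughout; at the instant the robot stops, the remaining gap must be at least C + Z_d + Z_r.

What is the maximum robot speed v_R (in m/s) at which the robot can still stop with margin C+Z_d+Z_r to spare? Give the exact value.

v_R_max = 3/10 m/s = 0.3000 m/s

at the boundary: (5/12)·v² + (259/150)·v + (-1111/2000) = 0
  disc = (259/150)² − 4·(5/12)·(-1111/2000) = 351649/90000 ; √disc = 593/300
  v_R = (−(259/150) + 593/300) / (2·(5/12)) = 3/10 m/s
check:
T_s = v_R/a_R = (3/10)/(6/5) = 0.2500 s
robot covers v_R·T_r = 0.3000·0.0600 = 0.0180 m before braking
braking distance = 0.3000²/(2·1.2000) = 0.0375 m
human over T_r+T_s: 2.0000·(0.0600+0.2500) = 0.6200 m
margins: 0.0200+0.0050+0.0000 = 0.0250 m
sum ≈ 0.0180+0.0375+0.6200+0.0250 ≈ 0.7005 m = S ✓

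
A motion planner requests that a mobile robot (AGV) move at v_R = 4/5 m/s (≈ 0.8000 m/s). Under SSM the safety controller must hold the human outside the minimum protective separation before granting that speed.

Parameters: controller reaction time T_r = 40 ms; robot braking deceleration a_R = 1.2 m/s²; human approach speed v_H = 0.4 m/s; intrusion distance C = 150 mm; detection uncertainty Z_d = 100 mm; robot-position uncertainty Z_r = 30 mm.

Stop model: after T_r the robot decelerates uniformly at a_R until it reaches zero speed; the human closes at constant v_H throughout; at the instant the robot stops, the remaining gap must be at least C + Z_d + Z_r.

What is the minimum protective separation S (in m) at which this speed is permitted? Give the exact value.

S_min = 323/375 m = 0.8613 m

stop time T_s = (4/5)/(6/5) = 0.6667 s
robot in T_r: 0.8000·0.0400 = 0.0320 m
braking distance = 0.8000²/(2·1.2000) = 0.2667 m
person approaches 0.4000·(0.0400+0.6667) = 0.2827 m
residual clearance needed = 0.1500+0.1000+0.0300 = 0.2800 m
S_min ≈ 0.0320+0.2667+0.2827+0.2800  ⇒  S_min = 323/375 m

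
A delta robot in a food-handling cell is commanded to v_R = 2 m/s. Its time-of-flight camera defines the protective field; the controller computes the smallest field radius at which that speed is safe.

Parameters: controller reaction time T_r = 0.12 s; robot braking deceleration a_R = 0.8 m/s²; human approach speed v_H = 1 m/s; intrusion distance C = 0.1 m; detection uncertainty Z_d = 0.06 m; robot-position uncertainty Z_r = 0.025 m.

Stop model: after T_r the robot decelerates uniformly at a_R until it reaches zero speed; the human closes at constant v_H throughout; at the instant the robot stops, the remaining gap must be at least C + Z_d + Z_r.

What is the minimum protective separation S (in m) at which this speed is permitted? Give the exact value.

S_min = 1109/200 m = 5.5450 m

stop time T_s = 2/(4/5) = 2.5000 s
reaction-phase robot travel = 2.0000·0.1200 = 0.2400 m
robot under decel: 2.0000²/(2·0.8000) = 2.5000 m
human closes 1.0000·2.6200 = 2.6200 m
residual clearance needed = 0.1000+0.0600+0.0250 = 0.1850 m
S_min ≈ 0.2400+2.5000+2.6200+0.1850  ⇒  S_min = 1109/200 m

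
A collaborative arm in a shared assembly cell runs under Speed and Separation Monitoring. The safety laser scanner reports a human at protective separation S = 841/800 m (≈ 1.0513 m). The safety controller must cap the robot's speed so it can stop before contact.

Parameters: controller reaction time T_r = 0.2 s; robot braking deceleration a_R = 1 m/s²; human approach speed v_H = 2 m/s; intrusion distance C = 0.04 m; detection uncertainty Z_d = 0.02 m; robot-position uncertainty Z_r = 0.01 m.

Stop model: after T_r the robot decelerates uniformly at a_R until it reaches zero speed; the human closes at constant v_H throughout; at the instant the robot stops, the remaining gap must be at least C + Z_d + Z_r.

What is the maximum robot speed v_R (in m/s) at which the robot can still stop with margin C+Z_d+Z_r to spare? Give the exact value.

at the boundary: (1/2)·v² + (11/5)·v + (-93/160) = 0
  disc = (11/5)² − 4·(1/2)·(-93/160) = 2401/400 ; √disc = 49/20
  v_R = (−(11/5) + 49/20) / (2·(1/2)) = 1/4 m/s
check:
braking lasts T_s = (1/4)/1 = 0.2500 s
robot in T_r: 0.2500·0.2000 = 0.0500 m
braking distance = 0.2500²/(2·1.0000) = 0.0312 m
human closes 2.0000·0.4500 = 0.9000 m
C+Z_d+Z_r = 0.0400+0.0200+0.0100 = 0.0700 m
sum ≈ 0.0500+0.0312+0.9000+0.0700 ≈ 1.0513 m = S ✓

v_R_max = 1/4 m/s = 0.2500 m/s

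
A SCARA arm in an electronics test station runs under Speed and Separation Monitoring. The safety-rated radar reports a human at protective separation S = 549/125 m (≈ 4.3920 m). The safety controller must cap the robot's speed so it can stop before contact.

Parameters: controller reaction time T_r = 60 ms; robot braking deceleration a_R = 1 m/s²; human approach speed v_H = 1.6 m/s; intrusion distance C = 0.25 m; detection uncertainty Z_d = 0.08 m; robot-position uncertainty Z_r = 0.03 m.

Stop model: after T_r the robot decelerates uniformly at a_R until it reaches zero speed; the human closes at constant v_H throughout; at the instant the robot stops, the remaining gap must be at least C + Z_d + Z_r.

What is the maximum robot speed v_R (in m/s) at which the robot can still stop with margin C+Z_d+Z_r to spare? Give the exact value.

at the boundary: (1/2)·v² + (83/50)·v + (-492/125) = 0
  disc = (83/50)² − 4·(1/2)·(-492/125) = 26569/2500 ; √disc = 163/50
  v_R = (−(83/50) + 163/50) / (2·(1/2)) = 8/5 m/s
check:
T_s = v_R/a_R = (8/5)/1 = 1.6000 s
robot in T_r: 1.6000·0.0600 = 0.0960 m
robot covers 1.6000·1.6000 − ½·1.0000·1.6000² = 1.2800 m while stopping
human closes 1.6000·1.6600 = 2.6560 m
C+Z_d+Z_r = 0.2500+0.0800+0.0300 = 0.3600 m
sum ≈ 0.0960+1.2800+2.6560+0.3600 ≈ 4.3920 m = S ✓

v_R_max = 8/5 m/s = 1.6000 m/s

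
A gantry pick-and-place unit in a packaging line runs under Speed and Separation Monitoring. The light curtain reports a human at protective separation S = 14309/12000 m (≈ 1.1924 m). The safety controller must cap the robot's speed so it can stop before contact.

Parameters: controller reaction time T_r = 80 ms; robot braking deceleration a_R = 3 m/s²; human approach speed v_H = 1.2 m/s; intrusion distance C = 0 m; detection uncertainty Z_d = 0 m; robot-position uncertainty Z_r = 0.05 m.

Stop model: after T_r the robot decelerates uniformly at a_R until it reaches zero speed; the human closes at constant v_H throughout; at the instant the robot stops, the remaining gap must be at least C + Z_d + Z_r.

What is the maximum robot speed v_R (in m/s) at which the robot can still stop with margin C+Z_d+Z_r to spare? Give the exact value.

quadratic (1/6)·v² + (12/25)·v + (-12557/12000) = 0
  disc = (12/25)² − 4·(1/6)·(-12557/12000) = 83521/90000 ; √disc = 289/300
  v_R = (−(12/25) + 289/300) / (2·(1/6)) = 29/20 m/s
check:
T_s = v_R/a_R = (29/20)/3 = 0.4833 s
reaction-phase robot travel = 1.4500·0.0800 = 0.1160 m
robot covers 1.4500·0.4833 − ½·3.0000·0.4833² = 0.3504 m while stopping
human over T_r+T_s: 1.2000·(0.0800+0.4833) = 0.6760 m
C+Z_d+Z_r = 0.0000+0.0000+0.0500 = 0.0500 m
sum ≈ 0.1160+0.3504+0.6760+0.0500 ≈ 1.1924 m = S ✓

v_R_max = 29/20 m/s = 1.4500 m/s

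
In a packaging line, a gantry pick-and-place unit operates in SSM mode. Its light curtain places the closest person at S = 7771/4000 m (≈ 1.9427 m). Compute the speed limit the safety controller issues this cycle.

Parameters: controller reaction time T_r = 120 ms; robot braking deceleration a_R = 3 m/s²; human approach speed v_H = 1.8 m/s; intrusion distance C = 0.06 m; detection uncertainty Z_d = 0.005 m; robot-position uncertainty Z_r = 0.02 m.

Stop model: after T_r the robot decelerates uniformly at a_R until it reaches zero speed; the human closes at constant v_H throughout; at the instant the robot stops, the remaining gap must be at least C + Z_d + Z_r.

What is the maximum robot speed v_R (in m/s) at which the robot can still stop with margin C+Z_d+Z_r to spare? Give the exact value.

v_R_max = 33/20 m/s = 1.6500 m/s

at the boundary: (1/6)·v² + (18/25)·v + (-6567/4000) = 0
  disc = (18/25)² − 4·(1/6)·(-6567/4000) = 16129/10000 ; √disc = 127/100
  v_R = (−(18/25) + 127/100) / (2·(1/6)) = 33/20 m/s
check:
braking lasts T_s = (33/20)/3 = 0.5500 s
robot covers v_R·T_r = 1.6500·0.1200 = 0.1980 m before braking
braking distance = 1.6500²/(2·3.0000) = 0.4537 m
human over T_r+T_s: 1.8000·(0.1200+0.5500) = 1.2060 m
margins: 0.0600+0.0050+0.0200 = 0.0850 m
sum ≈ 0.1980+0.4537+1.2060+0.0850 ≈ 1.9427 m = S ✓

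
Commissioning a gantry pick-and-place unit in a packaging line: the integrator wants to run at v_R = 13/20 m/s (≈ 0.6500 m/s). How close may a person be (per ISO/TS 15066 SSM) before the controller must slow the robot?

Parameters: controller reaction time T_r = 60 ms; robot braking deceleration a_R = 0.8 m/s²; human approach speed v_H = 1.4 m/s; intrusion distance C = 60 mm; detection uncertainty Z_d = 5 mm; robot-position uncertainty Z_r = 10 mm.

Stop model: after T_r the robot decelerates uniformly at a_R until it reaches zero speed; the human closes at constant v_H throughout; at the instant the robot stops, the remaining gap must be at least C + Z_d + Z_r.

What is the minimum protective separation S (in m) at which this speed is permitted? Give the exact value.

S_min = 25593/16000 m = 1.5996 m

braking lasts T_s = (13/20)/(4/5) = 0.8125 s
robot covers v_R·T_r = 0.6500·0.0600 = 0.0390 m before braking
robot under decel: 0.6500²/(2·0.8000) = 0.2641 m
human closes 1.4000·0.8725 = 1.2215 m
residual clearance needed = 0.0600+0.0050+0.0100 = 0.0750 m
S_min ≈ 0.0390+0.2641+1.2215+0.0750  ⇒  S_min = 25593/16000 m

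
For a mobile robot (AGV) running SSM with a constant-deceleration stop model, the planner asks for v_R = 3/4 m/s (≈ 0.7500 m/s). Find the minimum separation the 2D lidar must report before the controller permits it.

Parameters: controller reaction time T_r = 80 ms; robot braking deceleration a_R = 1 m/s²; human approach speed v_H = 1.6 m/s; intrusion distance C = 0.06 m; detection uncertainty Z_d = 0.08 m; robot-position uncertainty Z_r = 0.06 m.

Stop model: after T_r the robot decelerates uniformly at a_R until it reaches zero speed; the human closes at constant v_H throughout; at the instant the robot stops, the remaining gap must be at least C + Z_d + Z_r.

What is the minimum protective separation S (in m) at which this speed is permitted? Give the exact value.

S_min = 7477/4000 m = 1.8693 m

braking lasts T_s = (3/4)/1 = 0.7500 s
robot in T_r: 0.7500·0.0800 = 0.0600 m
robot under decel: 0.7500²/(2·1.0000) = 0.2812 m
human over T_r+T_s: 1.6000·(0.0800+0.7500) = 1.3280 m
margins: 0.0600+0.0800+0.0600 = 0.2000 m
S_min ≈ 0.0600+0.2812+1.3280+0.2000  ⇒  S_min = 7477/4000 m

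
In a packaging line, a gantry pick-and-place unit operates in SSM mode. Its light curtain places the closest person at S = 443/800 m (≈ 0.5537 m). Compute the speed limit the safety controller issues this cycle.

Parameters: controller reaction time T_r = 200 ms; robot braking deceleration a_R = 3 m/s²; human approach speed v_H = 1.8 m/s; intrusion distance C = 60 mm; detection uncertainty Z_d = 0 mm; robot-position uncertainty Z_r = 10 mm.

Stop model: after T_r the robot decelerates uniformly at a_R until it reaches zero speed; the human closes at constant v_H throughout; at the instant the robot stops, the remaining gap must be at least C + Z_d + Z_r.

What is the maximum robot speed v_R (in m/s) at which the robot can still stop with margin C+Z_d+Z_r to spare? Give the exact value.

quadratic (1/6)·v² + (4/5)·v + (-99/800) = 0
  disc = (4/5)² − 4·(1/6)·(-99/800) = 289/400 ; √disc = 17/20
  v_R = (−(4/5) + 17/20) / (2·(1/6)) = 3/20 m/s
check:
T_s = v_R/a_R = (3/20)/3 = 0.0500 s
reaction-phase robot travel = 0.1500·0.2000 = 0.0300 m
robot covers 0.1500·0.0500 − ½·3.0000·0.0500² = 0.0037 m while stopping
human closes 1.8000·0.2500 = 0.4500 m
residual clearance needed = 0.0600+0.0000+0.0100 = 0.0700 m
sum ≈ 0.0300+0.0037+0.4500+0.0700 ≈ 0.5537 m = S ✓

v_R_max = 3/20 m/s = 0.1500 m/s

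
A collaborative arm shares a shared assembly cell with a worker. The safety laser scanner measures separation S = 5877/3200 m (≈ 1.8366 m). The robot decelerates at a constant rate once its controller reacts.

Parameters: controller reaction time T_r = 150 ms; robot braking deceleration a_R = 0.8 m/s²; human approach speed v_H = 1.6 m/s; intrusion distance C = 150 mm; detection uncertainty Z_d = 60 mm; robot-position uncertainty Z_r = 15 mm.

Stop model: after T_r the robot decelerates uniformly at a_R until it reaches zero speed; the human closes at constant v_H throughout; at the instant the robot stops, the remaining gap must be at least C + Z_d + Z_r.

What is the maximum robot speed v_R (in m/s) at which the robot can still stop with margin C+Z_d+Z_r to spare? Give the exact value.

at the boundary: (5/8)·v² + (43/20)·v + (-4389/3200) = 0
  disc = (43/20)² − 4·(5/8)·(-4389/3200) = 51529/6400 ; √disc = 227/80
  v_R = (−(43/20) + 227/80) / (2·(5/8)) = 11/20 m/s
check:
stop time T_s = (11/20)/(4/5) = 0.6875 s
reaction-phase robot travel = 0.5500·0.1500 = 0.0825 m
robot covers 0.5500·0.6875 − ½·0.8000·0.6875² = 0.1891 m while stopping
human over T_r+T_s: 1.6000·(0.1500+0.6875) = 1.3400 m
margins: 0.1500+0.0600+0.0150 = 0.2250 m
sum ≈ 0.0825+0.1891+1.3400+0.2250 ≈ 1.8366 m = S ✓

v_R_max = 11/20 m/s = 0.5500 m/s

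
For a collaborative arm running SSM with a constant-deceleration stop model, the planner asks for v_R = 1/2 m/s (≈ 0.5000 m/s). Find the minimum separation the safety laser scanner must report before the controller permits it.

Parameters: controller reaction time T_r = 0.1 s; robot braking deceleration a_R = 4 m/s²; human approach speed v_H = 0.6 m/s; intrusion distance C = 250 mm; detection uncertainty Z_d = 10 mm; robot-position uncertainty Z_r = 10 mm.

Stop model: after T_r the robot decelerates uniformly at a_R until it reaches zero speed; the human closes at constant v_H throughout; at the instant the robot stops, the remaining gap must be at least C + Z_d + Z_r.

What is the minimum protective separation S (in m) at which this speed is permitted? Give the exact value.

T_s = v_R/a_R = (1/2)/4 = 0.1250 s
robot in T_r: 0.5000·0.1000 = 0.0500 m
braking distance = 0.5000²/(2·4.0000) = 0.0312 m
person approaches 0.6000·(0.1000+0.1250) = 0.1350 m
C+Z_d+Z_r = 0.2500+0.0100+0.0100 = 0.2700 m
S_min ≈ 0.0500+0.0312+0.1350+0.2700  ⇒  S_min = 389/800 m

S_min = 389/800 m = 0.4863 m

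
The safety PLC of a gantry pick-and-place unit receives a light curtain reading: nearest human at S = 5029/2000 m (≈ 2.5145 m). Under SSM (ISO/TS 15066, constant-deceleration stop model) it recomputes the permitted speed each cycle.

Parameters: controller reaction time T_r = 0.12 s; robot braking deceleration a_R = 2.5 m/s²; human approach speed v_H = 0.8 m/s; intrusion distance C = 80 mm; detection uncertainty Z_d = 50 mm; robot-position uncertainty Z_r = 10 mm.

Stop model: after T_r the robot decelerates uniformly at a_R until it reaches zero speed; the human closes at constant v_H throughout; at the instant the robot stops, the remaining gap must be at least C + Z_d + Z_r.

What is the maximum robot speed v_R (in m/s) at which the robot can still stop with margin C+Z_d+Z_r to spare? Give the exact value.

collect terms ⇒ (1/5)·v_R² + (11/25)·v_R + (-4557/2000) = 0
  disc = (11/25)² − 4·(1/5)·(-4557/2000) = 5041/2500 ; √disc = 71/50
  v_R = (−(11/25) + 71/50) / (2·(1/5)) = 49/20 m/s
check:
stop time T_s = (49/20)/(5/2) = 0.9800 s
robot covers v_R·T_r = 2.4500·0.1200 = 0.2940 m before braking
robot under decel: 2.4500²/(2·2.5000) = 1.2005 m
human over T_r+T_s: 0.8000·(0.1200+0.9800) = 0.8800 m
C+Z_d+Z_r = 0.0800+0.0500+0.0100 = 0.1400 m
sum ≈ 0.2940+1.2005+0.8800+0.1400 ≈ 2.5145 m = S ✓

v_R_max = 49/20 m/s = 2.4500 m/s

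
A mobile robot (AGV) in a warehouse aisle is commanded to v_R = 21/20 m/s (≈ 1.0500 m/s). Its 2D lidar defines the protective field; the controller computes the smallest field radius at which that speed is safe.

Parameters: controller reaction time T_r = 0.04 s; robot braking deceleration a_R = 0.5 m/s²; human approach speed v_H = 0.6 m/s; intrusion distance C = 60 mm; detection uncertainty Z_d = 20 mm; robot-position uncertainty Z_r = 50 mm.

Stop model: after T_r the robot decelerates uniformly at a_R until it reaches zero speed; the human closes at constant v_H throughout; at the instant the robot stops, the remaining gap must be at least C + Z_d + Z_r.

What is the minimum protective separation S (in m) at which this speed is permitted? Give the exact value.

stop time T_s = (21/20)/(1/2) = 2.1000 s
robot in T_r: 1.0500·0.0400 = 0.0420 m
braking distance = 1.0500²/(2·0.5000) = 1.1025 m
person approaches 0.6000·(0.0400+2.1000) = 1.2840 m
margins: 0.0600+0.0200+0.0500 = 0.1300 m
S_min ≈ 0.0420+1.1025+1.2840+0.1300  ⇒  S_min = 5117/2000 m

S_min = 5117/2000 m = 2.5585 m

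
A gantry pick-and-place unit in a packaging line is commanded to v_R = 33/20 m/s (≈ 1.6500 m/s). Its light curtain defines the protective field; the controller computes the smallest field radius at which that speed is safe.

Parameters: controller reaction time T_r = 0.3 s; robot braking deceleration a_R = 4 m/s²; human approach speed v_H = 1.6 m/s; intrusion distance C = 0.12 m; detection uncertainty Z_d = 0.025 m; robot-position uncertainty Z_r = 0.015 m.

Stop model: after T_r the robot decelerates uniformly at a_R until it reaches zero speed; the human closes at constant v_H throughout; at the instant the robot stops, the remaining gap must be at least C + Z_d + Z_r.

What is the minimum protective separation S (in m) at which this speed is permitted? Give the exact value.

S_min = 6833/3200 m = 2.1353 m

braking lasts T_s = (33/20)/4 = 0.4125 s
robot covers v_R·T_r = 1.6500·0.3000 = 0.4950 m before braking
robot covers 1.6500·0.4125 − ½·4.0000·0.4125² = 0.3403 m while stopping
person approaches 1.6000·(0.3000+0.4125) = 1.1400 m
margins: 0.1200+0.0250+0.0150 = 0.1600 m
S_min ≈ 0.4950+0.3403+1.1400+0.1600  ⇒  S_min = 6833/3200 m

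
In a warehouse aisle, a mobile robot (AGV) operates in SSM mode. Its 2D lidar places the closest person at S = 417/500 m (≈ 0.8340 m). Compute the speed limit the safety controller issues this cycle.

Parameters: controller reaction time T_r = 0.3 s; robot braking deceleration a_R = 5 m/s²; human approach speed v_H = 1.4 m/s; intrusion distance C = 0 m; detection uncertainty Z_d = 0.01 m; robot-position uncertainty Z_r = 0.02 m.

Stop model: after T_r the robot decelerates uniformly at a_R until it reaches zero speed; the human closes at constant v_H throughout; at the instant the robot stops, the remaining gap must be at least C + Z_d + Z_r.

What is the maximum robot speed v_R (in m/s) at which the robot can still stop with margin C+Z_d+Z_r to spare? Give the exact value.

v_R_max = 3/5 m/s = 0.6000 m/s

quadratic (1/10)·v² + (29/50)·v + (-48/125) = 0
  disc = (29/50)² − 4·(1/10)·(-48/125) = 49/100 ; √disc = 7/10
  v_R = (−(29/50) + 7/10) / (2·(1/10)) = 3/5 m/s
check:
T_s = v_R/a_R = (3/5)/5 = 0.1200 s
reaction-phase robot travel = 0.6000·0.3000 = 0.1800 m
robot covers 0.6000·0.1200 − ½·5.0000·0.1200² = 0.0360 m while stopping
person approaches 1.4000·(0.3000+0.1200) = 0.5880 m
margins: 0.0000+0.0100+0.0200 = 0.0300 m
sum ≈ 0.1800+0.0360+0.5880+0.0300 ≈ 0.8340 m = S ✓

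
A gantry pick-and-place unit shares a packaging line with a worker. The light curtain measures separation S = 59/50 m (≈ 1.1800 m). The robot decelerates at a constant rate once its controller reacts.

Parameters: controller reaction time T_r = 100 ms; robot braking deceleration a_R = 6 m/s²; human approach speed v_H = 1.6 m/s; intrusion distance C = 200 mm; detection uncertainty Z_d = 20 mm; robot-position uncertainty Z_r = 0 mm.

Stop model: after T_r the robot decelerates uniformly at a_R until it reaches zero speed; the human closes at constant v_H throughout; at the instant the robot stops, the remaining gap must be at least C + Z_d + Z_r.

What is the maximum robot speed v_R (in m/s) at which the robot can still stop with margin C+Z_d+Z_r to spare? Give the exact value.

v_R_max = 8/5 m/s = 1.6000 m/s

at the boundary: (1/12)·v² + (11/30)·v + (-4/5) = 0
  disc = (11/30)² − 4·(1/12)·(-4/5) = 361/900 ; √disc = 19/30
  v_R = (−(11/30) + 19/30) / (2·(1/12)) = 8/5 m/s
check:
stop time T_s = (8/5)/6 = 0.2667 s
robot covers v_R·T_r = 1.6000·0.1000 = 0.1600 m before braking
robot under decel: 1.6000²/(2·6.0000) = 0.2133 m
person approaches 1.6000·(0.1000+0.2667) = 0.5867 m
margins: 0.2000+0.0200+0.0000 = 0.2200 m
sum ≈ 0.1600+0.2133+0.5867+0.2200 ≈ 1.1800 m = S ✓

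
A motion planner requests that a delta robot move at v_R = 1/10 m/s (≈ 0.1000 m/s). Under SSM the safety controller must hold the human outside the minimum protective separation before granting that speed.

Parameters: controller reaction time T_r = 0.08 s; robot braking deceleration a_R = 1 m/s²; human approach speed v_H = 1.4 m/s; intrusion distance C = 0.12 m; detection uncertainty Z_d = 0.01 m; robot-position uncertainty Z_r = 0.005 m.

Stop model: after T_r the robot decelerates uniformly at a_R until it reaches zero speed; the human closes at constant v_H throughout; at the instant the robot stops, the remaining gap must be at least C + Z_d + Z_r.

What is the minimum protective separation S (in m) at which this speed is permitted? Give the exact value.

T_s = v_R/a_R = (1/10)/1 = 0.1000 s
reaction-phase robot travel = 0.1000·0.0800 = 0.0080 m
braking distance = 0.1000²/(2·1.0000) = 0.0050 m
human closes 1.4000·0.1800 = 0.2520 m
C+Z_d+Z_r = 0.1200+0.0100+0.0050 = 0.1350 m
S_min ≈ 0.0080+0.0050+0.2520+0.1350  ⇒  S_min = 2/5 m

S_min = 2/5 m = 0.4000 m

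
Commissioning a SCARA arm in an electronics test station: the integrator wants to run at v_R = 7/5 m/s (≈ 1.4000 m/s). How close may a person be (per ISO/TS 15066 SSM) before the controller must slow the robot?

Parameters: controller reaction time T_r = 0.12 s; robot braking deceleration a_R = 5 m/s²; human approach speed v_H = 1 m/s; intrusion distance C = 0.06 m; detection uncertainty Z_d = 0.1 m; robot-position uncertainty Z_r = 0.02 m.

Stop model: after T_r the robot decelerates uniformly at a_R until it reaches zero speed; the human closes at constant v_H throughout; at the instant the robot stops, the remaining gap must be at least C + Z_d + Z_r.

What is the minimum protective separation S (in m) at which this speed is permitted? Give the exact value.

braking lasts T_s = (7/5)/5 = 0.2800 s
robot in T_r: 1.4000·0.1200 = 0.1680 m
braking distance = 1.4000²/(2·5.0000) = 0.1960 m
person approaches 1.0000·(0.1200+0.2800) = 0.4000 m
margins: 0.0600+0.1000+0.0200 = 0.1800 m
S_min ≈ 0.1680+0.1960+0.4000+0.1800  ⇒  S_min = 118/125 m

S_min = 118/125 m = 0.9440 m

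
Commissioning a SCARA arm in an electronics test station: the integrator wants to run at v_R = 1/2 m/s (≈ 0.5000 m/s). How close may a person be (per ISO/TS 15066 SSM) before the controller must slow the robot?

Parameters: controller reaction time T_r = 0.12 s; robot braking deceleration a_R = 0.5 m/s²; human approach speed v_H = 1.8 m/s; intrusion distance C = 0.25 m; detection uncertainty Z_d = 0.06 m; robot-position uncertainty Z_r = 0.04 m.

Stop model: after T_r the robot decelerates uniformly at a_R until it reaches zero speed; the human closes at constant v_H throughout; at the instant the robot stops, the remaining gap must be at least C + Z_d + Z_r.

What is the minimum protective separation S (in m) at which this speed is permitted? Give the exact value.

stop time T_s = (1/2)/(1/2) = 1.0000 s
robot covers v_R·T_r = 0.5000·0.1200 = 0.0600 m before braking
braking distance = 0.5000²/(2·0.5000) = 0.2500 m
human over T_r+T_s: 1.8000·(0.1200+1.0000) = 2.0160 m
residual clearance needed = 0.2500+0.0600+0.0400 = 0.3500 m
S_min ≈ 0.0600+0.2500+2.0160+0.3500  ⇒  S_min = 669/250 m

S_min = 669/250 m = 2.6760 m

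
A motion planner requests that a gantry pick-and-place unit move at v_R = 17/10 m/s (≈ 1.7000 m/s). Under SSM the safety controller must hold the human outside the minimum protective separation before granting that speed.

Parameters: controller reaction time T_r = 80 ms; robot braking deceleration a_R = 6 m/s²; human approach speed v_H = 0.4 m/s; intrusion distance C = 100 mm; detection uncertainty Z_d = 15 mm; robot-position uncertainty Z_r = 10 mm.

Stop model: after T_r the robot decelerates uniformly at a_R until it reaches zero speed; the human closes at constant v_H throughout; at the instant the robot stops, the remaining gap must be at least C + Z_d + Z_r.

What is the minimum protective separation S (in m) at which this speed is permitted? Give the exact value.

T_s = v_R/a_R = (17/10)/6 = 0.2833 s
robot in T_r: 1.7000·0.0800 = 0.1360 m
robot covers 1.7000·0.2833 − ½·6.0000·0.2833² = 0.2408 m while stopping
human closes 0.4000·0.3633 = 0.1453 m
C+Z_d+Z_r = 0.1000+0.0150+0.0100 = 0.1250 m
S_min ≈ 0.1360+0.2408+0.1453+0.1250  ⇒  S_min = 3883/6000 m

S_min = 3883/6000 m = 0.6472 m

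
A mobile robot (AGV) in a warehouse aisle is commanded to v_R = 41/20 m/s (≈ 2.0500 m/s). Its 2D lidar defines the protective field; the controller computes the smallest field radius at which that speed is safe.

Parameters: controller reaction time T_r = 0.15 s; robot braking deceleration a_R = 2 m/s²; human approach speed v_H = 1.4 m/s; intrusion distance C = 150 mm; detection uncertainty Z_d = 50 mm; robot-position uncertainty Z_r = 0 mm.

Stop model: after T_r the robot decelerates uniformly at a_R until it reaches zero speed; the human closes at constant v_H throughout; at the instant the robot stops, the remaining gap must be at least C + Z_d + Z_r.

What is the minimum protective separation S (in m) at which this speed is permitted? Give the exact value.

braking lasts T_s = (41/20)/2 = 1.0250 s
robot in T_r: 2.0500·0.1500 = 0.3075 m
braking distance = 2.0500²/(2·2.0000) = 1.0506 m
human over T_r+T_s: 1.4000·(0.1500+1.0250) = 1.6450 m
C+Z_d+Z_r = 0.1500+0.0500+0.0000 = 0.2000 m
S_min ≈ 0.3075+1.0506+1.6450+0.2000  ⇒  S_min = 205/64 m

S_min = 205/64 m = 3.2031 m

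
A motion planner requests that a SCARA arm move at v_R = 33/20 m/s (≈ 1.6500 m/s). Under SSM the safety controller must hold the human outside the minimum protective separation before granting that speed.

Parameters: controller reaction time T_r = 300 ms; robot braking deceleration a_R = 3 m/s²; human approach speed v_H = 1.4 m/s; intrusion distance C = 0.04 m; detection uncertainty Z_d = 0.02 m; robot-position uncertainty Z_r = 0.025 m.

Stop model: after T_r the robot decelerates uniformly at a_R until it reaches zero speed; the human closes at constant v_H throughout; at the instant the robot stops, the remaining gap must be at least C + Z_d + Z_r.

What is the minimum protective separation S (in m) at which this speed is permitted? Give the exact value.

T_s = v_R/a_R = (33/20)/3 = 0.5500 s
robot covers v_R·T_r = 1.6500·0.3000 = 0.4950 m before braking
robot under decel: 1.6500²/(2·3.0000) = 0.4537 m
human closes 1.4000·0.8500 = 1.1900 m
C+Z_d+Z_r = 0.0400+0.0200+0.0250 = 0.0850 m
S_min ≈ 0.4950+0.4537+1.1900+0.0850  ⇒  S_min = 1779/800 m

S_min = 1779/800 m = 2.2237 m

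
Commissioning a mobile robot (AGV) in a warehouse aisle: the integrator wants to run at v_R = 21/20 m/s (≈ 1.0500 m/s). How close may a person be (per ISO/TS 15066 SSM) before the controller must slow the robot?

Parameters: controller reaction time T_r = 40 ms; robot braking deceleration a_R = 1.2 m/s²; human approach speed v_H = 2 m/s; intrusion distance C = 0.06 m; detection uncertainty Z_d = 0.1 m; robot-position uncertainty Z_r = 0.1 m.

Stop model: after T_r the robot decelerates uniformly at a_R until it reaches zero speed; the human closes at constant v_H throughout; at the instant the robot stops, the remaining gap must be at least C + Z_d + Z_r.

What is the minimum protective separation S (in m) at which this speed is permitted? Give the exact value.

braking lasts T_s = (21/20)/(6/5) = 0.8750 s
reaction-phase robot travel = 1.0500·0.0400 = 0.0420 m
robot covers 1.0500·0.8750 − ½·1.2000·0.8750² = 0.4594 m while stopping
human over T_r+T_s: 2.0000·(0.0400+0.8750) = 1.8300 m
margins: 0.0600+0.1000+0.1000 = 0.2600 m
S_min ≈ 0.0420+0.4594+1.8300+0.2600  ⇒  S_min = 20731/8000 m

S_min = 20731/8000 m = 2.5914 m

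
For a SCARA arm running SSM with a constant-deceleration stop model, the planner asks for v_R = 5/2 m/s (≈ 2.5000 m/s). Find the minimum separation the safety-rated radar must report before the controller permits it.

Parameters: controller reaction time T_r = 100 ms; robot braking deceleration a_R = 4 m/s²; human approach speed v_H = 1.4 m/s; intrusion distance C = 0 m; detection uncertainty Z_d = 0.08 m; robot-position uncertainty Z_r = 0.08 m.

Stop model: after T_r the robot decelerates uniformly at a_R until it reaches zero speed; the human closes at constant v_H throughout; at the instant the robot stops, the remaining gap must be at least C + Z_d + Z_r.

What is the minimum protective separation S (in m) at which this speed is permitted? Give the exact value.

S_min = 353/160 m = 2.2062 m

braking lasts T_s = (5/2)/4 = 0.6250 s
reaction-phase robot travel = 2.5000·0.1000 = 0.2500 m
robot under decel: 2.5000²/(2·4.0000) = 0.7812 m
person approaches 1.4000·(0.1000+0.6250) = 1.0150 m
residual clearance needed = 0.0000+0.0800+0.0800 = 0.1600 m
S_min ≈ 0.2500+0.7812+1.0150+0.1600  ⇒  S_min = 353/160 m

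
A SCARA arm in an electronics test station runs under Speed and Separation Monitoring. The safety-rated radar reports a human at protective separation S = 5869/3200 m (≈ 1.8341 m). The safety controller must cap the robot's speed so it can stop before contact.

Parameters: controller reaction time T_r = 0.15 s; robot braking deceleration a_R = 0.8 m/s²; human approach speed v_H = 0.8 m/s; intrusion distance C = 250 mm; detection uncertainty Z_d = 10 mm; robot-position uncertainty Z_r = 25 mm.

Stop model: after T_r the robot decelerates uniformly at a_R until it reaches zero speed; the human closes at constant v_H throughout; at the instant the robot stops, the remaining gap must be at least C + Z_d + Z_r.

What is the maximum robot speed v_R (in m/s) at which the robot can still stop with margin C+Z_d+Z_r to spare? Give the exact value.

v_R_max = 17/20 m/s = 0.8500 m/s

quadratic (5/8)·v² + (23/20)·v + (-4573/3200) = 0
  disc = (23/20)² − 4·(5/8)·(-4573/3200) = 31329/6400 ; √disc = 177/80
  v_R = (−(23/20) + 177/80) / (2·(5/8)) = 17/20 m/s
check:
stop time T_s = (17/20)/(4/5) = 1.0625 s
reaction-phase robot travel = 0.8500·0.1500 = 0.1275 m
braking distance = 0.8500²/(2·0.8000) = 0.4516 m
human closes 0.8000·1.2125 = 0.9700 m
C+Z_d+Z_r = 0.2500+0.0100+0.0250 = 0.2850 m
sum ≈ 0.1275+0.4516+0.9700+0.2850 ≈ 1.8341 m = S ✓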